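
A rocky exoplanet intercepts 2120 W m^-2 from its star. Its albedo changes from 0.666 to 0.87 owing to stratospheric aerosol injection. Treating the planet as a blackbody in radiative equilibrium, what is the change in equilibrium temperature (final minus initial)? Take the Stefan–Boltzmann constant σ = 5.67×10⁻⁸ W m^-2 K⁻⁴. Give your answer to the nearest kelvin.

Before: T₁ = [2120·0.334/(4σ)]^(1/4) = 236.4 K.
With α = 0.87, T₂ = 186.7 K.
Change: 186.7 − 236.4 = -49.67 K.

-50 K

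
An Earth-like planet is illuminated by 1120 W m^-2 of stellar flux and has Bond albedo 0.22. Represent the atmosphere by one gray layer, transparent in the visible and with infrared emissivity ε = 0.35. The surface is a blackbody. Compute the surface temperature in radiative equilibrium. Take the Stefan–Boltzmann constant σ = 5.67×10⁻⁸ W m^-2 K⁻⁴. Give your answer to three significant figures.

261 kelvin

Effective emission temperature (TOA balance): σT_e⁴ = S(1−α)/4 = 218.4 W m^-2 → T_e = 249.1 K.
For a single slab of emissivity ε, T_s⁴ = 2T_e⁴/(2−ε); thus T_s = 249.1·(1.212)^(1/4) = 261.4 K.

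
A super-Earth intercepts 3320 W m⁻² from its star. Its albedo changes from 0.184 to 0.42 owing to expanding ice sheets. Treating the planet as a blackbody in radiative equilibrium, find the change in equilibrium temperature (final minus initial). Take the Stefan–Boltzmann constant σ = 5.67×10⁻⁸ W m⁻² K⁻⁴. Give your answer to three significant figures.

Initial: T₁ = [S(1−0.184)/(4σ)]^(1/4) = 330.6 K.
With α = 0.42, T₂ = 303.6 K.
ΔT = T₂ − T₁ = -27.04 K.

-27.0 kelvin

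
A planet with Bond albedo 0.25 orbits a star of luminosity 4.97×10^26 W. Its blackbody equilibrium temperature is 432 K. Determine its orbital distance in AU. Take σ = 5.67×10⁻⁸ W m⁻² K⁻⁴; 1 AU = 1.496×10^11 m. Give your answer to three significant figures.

The flux needed for this T is 4σT⁴/(1−0.25) = 10530 W m⁻².
Then d = [L/(4πS)]^(1/2) = 6.128×10^10 m, i.e. 0.4096 AU.

0.410 AU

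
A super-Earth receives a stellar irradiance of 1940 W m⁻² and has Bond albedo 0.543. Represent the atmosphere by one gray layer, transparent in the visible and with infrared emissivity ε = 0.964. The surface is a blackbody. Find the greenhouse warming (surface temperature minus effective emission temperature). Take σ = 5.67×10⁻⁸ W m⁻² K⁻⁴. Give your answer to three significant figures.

Effective emission temperature (TOA balance): σT_e⁴ = S(1−α)/4 = 221.6 W m⁻² → T_e = 250.0 K.
Surface balance with a leaky layer gives σT_s⁴ = σT_e⁴·2/(2−ε), so T_s = T_e·[2/(2−0.964)]^(1/4) = 294.7 K.
Greenhouse warming: T_s − T_e = 44.69 K.

44.7 kelvin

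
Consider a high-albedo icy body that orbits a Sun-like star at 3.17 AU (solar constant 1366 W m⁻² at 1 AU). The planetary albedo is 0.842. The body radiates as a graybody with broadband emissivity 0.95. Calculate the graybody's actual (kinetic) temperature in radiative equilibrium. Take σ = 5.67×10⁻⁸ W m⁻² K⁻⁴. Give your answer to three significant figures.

Irradiance scales as 1/d², so S = 1366 W m⁻² × (1/3.17)² = 135.9 W m⁻².
Absorbed flux (global mean): S(1−α)/4 = 135.9·0.158/4 = 5.369 W m⁻².
Radiative balance εσT⁴ = 5.369 gives T = [5.369/(0.95·σ)]^(1/4) = 99.92 K.

99.9 kelvin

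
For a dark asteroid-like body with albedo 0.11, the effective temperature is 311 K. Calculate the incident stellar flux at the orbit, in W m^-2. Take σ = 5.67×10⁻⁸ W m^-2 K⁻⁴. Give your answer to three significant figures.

2380 W m^-2

From S(1−α)/4 = σT⁴: S = 4σT⁴/(1−α).
σT⁴ = 5.67×10⁻⁸·(311)⁴ = 530.4 W m^-2.
So S = 4×530.4/(1−0.11) = 2384 W m^-2.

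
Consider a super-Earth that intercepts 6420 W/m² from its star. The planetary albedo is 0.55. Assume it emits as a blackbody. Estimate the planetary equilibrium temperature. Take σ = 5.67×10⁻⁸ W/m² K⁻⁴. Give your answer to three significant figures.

Absorbed flux (global mean): S(1−α)/4 = 6420·0.45/4 = 722.2 W/m².
In equilibrium σT⁴ equals this, so T = 336.0 K.

336 K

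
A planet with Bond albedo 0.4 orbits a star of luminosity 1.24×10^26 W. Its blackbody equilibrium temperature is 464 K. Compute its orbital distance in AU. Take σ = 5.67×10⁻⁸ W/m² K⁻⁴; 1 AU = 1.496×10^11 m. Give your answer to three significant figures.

0.159 AU

Required flux: S = 4σT⁴/(1−α) = 17520 W/m².
Then d = [L/(4πS)]^(1/2) = 2.373×10^10 m, i.e. 0.1586 AU.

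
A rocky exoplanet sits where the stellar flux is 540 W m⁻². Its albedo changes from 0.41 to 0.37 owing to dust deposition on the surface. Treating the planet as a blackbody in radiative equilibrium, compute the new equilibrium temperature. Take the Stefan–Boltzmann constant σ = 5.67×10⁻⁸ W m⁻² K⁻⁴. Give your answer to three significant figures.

197 kelvin

New equilibrium: T₂ = [(1−0.37)·540.0/(4σ)]^(1/4) = 196.8 K.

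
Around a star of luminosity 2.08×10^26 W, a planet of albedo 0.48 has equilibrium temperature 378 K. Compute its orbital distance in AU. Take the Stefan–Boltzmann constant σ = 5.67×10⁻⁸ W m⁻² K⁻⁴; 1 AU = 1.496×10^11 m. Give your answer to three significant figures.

Energy balance gives S = 4σT⁴/(1−α) = 8904 W m⁻².
From L = 4πd²S, d = √(2.08×10^26/(4π·8904)) = 4.311×10^10 m = 0.2882 AU.

0.288 AU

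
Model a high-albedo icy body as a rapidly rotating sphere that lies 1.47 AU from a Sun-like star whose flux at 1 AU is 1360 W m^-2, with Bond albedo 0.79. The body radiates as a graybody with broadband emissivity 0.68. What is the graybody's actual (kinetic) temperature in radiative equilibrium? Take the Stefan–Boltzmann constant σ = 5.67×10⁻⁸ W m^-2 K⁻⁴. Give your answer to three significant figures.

171 K

Flux at the orbit: S = 1360/(1.47)² = 629.4 W m^-2.
The planet absorbs (1−α)S over its disc πR² and re-emits over 4πR², so the mean absorbed flux is (1−0.79)·629.4/4 = 33.04 W m^-2.
Radiative balance εσT⁴ = 33.04 gives T = [33.04/(0.68·σ)]^(1/4) = 171.1 K.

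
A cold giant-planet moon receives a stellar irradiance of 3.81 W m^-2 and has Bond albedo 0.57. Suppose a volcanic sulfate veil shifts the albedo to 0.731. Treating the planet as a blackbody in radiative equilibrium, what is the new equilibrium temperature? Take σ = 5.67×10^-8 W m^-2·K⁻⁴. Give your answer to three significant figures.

46.1 kelvin

With the new albedo, S(1−α₂)/4 = 0.2562 W m^-2, so T₂ = 46.11 K.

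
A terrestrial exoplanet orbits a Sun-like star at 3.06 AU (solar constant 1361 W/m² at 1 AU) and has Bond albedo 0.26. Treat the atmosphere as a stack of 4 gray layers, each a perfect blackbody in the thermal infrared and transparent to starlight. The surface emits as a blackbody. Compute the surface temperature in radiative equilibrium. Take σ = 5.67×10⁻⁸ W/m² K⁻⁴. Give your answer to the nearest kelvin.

Flux at the orbit: S = 1361/(3.06)² = 145.4 W/m².
Top-of-atmosphere balance: σT_e⁴ = S(1−α)/4 = 26.89 W/m² → T_e = 147.6 K.
For an N-layer opaque stack, T_s⁴ = (N+1)T_e⁴, hence T_s = (5)^(1/4)×147.6 K = 220.7 K.

221 kelvin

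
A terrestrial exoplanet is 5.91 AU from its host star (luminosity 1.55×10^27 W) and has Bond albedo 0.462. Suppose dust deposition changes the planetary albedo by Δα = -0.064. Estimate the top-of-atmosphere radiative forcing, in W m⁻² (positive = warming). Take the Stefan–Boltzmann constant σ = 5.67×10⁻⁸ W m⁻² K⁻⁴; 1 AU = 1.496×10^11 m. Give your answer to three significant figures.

d = 5.91 × 1.496×10^11 m = 8.841×10^11 m.
Spreading L over a sphere of radius d: S = 1.55×10^27/(4π·8.84×10^11²) = 157.8 W m⁻².
The change in absorbed flux is Δ[S(1−α)/4] = −SΔα/4 = 2.525 W m⁻².

2.52 W m⁻²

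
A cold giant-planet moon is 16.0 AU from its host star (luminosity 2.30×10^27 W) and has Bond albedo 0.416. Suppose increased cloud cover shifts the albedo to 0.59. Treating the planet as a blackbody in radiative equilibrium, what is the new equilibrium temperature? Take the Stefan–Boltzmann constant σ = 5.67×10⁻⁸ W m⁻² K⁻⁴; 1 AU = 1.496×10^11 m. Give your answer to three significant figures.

87.2 kelvin

d = 16.0 × 1.496×10^11 m = 2.394×10^12 m.
Flux at the orbit: S = L/(4πd²) = 2.30×10^27/(4π·(2.39×10^12)²) = 31.95 W m⁻².
T₂ = [S(1−α₂)/(4σ)]^(1/4) = [31.95·0.41/(4σ)]^(1/4) = 87.17 K.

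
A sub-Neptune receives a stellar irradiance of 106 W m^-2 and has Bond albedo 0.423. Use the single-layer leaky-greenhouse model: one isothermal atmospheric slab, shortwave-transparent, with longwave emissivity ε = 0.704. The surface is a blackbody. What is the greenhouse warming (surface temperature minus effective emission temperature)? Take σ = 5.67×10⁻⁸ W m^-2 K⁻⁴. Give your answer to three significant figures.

Effective emission temperature (TOA balance): σT_e⁴ = S(1−α)/4 = 15.29 W m^-2 → T_e = 128.1 K.
The surface balance (absorbed SW + ε·downward IR = σT_s⁴) with T_a⁴ = T_s⁴/2 reduces to T_s = T_e·[2/(2−ε)]^¼ = 142.8 K.
Greenhouse warming: T_s − T_e = 14.68 K.

14.7 kelvin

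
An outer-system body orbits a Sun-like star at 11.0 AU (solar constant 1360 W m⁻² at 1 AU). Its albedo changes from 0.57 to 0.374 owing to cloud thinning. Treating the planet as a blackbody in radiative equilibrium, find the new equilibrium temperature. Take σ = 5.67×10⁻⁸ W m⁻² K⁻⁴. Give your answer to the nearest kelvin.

By the inverse-square law, S = 1360/11.0² = 11.24 W m⁻².
T₂ = [S(1−α₂)/(4σ)]^(1/4) = [11.24·0.626/(4σ)]^(1/4) = 74.63 K.

75 K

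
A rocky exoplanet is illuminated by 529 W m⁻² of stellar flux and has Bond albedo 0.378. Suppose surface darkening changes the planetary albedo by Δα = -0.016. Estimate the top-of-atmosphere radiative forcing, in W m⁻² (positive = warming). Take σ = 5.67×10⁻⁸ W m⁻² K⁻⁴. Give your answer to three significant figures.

ΔF = −(S/4)Δα = −(529.0/4)×(-0.016) = 2.116 W m⁻².

2.12 W m⁻²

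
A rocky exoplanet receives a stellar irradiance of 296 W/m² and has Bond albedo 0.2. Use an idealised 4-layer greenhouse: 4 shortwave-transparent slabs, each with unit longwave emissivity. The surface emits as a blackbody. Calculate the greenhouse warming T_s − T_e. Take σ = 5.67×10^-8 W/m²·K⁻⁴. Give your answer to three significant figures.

The effective emission temperature is T_e = [S(1−α)/(4σ)]^¼ = 179.8 K.
T_s = (N+1)^(1/4)·T_e = 268.8 K.
So the greenhouse effect raises the surface by 268.8 − 179.8 = 89.04 K.

89.0 K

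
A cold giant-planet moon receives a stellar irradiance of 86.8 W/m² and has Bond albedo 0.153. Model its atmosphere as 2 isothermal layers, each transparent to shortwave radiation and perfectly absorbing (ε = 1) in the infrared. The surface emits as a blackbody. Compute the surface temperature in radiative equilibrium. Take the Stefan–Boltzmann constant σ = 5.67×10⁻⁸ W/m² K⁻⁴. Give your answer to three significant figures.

Top-of-atmosphere balance: σT_e⁴ = S(1−α)/4 = 18.38 W/m² → T_e = 134.2 K.
Layer-by-layer balance gives σT_s⁴ = (N+1)σT_e⁴, so T_s = 3^¼·134.2 = 176.6 K.

177 kelvin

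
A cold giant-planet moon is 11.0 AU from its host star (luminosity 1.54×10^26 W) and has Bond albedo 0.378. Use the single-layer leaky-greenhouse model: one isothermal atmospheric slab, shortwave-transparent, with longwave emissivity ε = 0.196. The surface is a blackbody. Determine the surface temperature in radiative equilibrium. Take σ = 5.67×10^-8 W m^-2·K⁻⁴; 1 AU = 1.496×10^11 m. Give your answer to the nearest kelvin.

61 K

Orbital distance: d = 11.0 AU = 1.646×10^12 m.
S = L/(4πd²) = 4.525 W m^-2.
The planet radiates to space at T_e = [S(1−α)/(4σ)]^(1/4) = 59.35 K.
For a single slab of emissivity ε, T_s⁴ = 2T_e⁴/(2−ε); thus T_s = 59.35·(1.109)^(1/4) = 60.90 K.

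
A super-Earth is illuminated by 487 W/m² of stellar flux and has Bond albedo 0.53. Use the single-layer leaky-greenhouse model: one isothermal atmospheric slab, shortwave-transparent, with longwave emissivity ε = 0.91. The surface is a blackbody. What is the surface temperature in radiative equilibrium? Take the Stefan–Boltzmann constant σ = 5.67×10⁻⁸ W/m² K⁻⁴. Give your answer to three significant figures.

207 kelvin

Effective emission temperature (TOA balance): σT_e⁴ = S(1−α)/4 = 57.22 W/m² → T_e = 178.2 K.
Surface balance with a leaky layer gives σT_s⁴ = σT_e⁴·2/(2−ε), so T_s = T_e·[2/(2−0.91)]^(1/4) = 207.4 K.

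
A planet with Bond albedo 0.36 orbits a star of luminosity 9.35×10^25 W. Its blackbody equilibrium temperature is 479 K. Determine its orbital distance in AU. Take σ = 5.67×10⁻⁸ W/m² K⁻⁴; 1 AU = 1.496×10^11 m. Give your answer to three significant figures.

0.133 AU

Energy balance gives S = 4σT⁴/(1−α) = 18660 W/m².
From L = 4πd²S, d = √(9.35×10^25/(4π·18660)) = 1.997×10^10 m = 0.1335 AU.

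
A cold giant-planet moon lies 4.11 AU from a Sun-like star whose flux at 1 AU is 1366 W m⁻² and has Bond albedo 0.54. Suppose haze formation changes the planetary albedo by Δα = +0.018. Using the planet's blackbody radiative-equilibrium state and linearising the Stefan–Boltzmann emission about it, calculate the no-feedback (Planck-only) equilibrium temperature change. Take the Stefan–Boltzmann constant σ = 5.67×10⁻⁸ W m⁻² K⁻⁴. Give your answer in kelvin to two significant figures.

-1.1 K

By the inverse-square law, S = 1366/4.11² = 80.87 W m⁻².
Unperturbed T_e = [80.87·(1−0.54)/(4σ)]^¼ = 113.2 K.
TOA radiative forcing: ΔF = −S·Δα/4 = −80.87·(+0.018)/4 = -0.3639 W m⁻².
Linearising σT⁴ gives d(σT⁴)/dT = 4σT_e³ = 0.3287 W m⁻² per K.
ΔT₀ = ΔF/λ_P = -0.3639/0.3287 = -1.11 K.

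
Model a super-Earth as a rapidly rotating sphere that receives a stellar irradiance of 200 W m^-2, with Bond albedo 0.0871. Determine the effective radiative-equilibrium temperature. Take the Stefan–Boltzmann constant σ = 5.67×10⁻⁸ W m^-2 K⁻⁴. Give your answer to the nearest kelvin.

168 K

The planet absorbs (1−α)S over its disc πR² and re-emits over 4πR², so the mean absorbed flux is (1−0.0871)·200.0/4 = 45.65 W m^-2.
Balancing against σT⁴: T = (45.65/5.67×10⁻⁸)^(1/4) = 168.4 K.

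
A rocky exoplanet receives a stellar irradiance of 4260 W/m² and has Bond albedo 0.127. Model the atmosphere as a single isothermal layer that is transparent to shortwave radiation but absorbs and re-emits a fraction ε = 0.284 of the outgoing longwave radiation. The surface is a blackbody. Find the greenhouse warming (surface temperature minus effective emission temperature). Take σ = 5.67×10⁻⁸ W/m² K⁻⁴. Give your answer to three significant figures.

14.0 K

At the top of the atmosphere, σT_e⁴ = S(1−α)/4 = 929.7 W/m², giving T_e = 357.8 K.
For a single slab of emissivity ε, T_s⁴ = 2T_e⁴/(2−ε); thus T_s = 357.8·(1.166)^(1/4) = 371.8 K.
T_s − T_e = 371.8 − 357.8 = 13.97 K.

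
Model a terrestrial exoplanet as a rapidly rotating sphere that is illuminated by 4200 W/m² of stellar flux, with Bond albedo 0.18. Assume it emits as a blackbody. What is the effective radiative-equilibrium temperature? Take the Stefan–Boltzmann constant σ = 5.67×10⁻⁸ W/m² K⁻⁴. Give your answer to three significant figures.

Absorbed flux (global mean): S(1−α)/4 = 4200·0.82/4 = 861.0 W/m².
Set σT⁴ = 861.0 → T = (861.0/σ)^(1/4) = 351.0 K.

351 kelvin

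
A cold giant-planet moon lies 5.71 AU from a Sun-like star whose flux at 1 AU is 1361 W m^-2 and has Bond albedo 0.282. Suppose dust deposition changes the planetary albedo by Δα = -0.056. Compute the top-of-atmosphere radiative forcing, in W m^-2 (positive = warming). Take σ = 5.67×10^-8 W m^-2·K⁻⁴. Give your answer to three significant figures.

Flux at the orbit: S = 1361/(5.71)² = 41.74 W m^-2.
The change in absorbed flux is Δ[S(1−α)/4] = −SΔα/4 = 0.5844 W m^-2.

0.584 W m^-2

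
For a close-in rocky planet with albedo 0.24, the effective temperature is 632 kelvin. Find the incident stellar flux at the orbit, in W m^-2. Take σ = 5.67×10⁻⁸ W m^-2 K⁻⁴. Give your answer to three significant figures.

Invert the energy balance for S: S = 4σT⁴/(1−α).
σT⁴ = 5.67×10⁻⁸·(632)⁴ = 9046 W m^-2.
S = 4·9046/0.76 = 47610 W m^-2.

47600 W m^-2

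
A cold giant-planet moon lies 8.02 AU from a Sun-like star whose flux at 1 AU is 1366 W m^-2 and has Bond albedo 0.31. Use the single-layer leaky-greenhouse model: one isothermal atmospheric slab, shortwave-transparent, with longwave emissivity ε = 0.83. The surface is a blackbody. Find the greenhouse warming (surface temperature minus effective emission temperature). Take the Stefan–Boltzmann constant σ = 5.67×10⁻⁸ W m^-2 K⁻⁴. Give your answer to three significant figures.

12.9 kelvin

Flux at the orbit: S = 1366/(8.02)² = 21.24 W m^-2.
At the top of the atmosphere, σT_e⁴ = S(1−α)/4 = 3.663 W m^-2, giving T_e = 89.66 K.
The surface balance (absorbed SW + ε·downward IR = σT_s⁴) with T_a⁴ = T_s⁴/2 reduces to T_s = T_e·[2/(2−ε)]^¼ = 102.5 K.
Greenhouse warming: T_s − T_e = 12.86 K.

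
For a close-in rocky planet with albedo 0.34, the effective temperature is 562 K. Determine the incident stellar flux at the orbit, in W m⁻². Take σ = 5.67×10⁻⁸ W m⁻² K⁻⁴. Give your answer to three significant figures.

Invert the energy balance for S: S = 4σT⁴/(1−α).
The emitted flux is σT⁴ = 5656 W m⁻².
So S = 4×5656/(1−0.34) = 34280 W m⁻².

34300 W m⁻²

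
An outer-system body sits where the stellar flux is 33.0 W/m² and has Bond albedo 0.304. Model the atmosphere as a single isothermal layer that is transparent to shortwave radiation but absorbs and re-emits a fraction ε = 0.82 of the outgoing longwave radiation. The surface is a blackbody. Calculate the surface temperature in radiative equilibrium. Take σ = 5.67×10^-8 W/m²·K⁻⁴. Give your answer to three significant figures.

114 kelvin

Effective emission temperature (TOA balance): σT_e⁴ = S(1−α)/4 = 5.742 W/m² → T_e = 100.3 K.
Surface balance with a leaky layer gives σT_s⁴ = σT_e⁴·2/(2−ε), so T_s = T_e·[2/(2−0.82)]^(1/4) = 114.5 K.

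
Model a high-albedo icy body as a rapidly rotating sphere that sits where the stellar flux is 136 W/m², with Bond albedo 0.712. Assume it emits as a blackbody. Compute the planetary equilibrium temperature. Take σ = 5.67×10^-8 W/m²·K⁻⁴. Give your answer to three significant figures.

115 K

Absorbed flux (global mean): S(1−α)/4 = 136.0·0.288/4 = 9.792 W/m².
Balancing against σT⁴: T = (9.792/5.67×10⁻⁸)^(1/4) = 114.6 K.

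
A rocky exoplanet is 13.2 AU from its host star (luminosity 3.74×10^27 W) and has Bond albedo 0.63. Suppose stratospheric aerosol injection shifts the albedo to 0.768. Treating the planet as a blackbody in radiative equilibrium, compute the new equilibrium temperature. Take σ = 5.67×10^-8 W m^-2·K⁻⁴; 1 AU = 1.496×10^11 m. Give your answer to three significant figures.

Orbital distance: d = 13.2 AU = 1.975×10^12 m.
Spreading L over a sphere of radius d: S = 3.74×10^27/(4π·1.97×10^12²) = 76.32 W m^-2.
With the new albedo, S(1−α₂)/4 = 4.427 W m^-2, so T₂ = 94.00 K.

94.0 K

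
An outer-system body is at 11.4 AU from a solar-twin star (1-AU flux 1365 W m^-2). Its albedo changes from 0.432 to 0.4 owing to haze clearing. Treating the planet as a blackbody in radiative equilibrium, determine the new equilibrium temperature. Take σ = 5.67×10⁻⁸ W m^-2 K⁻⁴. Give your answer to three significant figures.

Flux at the orbit: S = 1365/(11.4)² = 10.50 W m^-2.
New equilibrium: T₂ = [(1−0.4)·10.50/(4σ)]^(1/4) = 72.60 K.

72.6 K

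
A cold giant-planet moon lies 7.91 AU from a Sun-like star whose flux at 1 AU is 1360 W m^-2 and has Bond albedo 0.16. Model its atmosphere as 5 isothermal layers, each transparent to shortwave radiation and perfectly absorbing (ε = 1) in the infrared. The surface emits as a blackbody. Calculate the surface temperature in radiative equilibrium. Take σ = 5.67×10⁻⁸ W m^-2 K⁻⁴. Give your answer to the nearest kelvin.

148 K

Flux at the orbit: S = 1360/(7.91)² = 21.74 W m^-2.
The effective emission temperature is T_e = [S(1−α)/(4σ)]^¼ = 94.72 K.
For an N-layer opaque stack, T_s⁴ = (N+1)T_e⁴, hence T_s = (6)^(1/4)×94.72 K = 148.2 K.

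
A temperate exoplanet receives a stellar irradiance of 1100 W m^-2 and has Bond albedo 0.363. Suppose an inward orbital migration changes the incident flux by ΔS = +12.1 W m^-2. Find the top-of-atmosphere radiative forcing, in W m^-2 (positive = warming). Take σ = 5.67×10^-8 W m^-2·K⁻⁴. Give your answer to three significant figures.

Only a fraction (1−α) is absorbed and it's spread over 4πR², so ΔF = (1−α)ΔS/4 = 1.927 W m^-2.

1.93 W m^-2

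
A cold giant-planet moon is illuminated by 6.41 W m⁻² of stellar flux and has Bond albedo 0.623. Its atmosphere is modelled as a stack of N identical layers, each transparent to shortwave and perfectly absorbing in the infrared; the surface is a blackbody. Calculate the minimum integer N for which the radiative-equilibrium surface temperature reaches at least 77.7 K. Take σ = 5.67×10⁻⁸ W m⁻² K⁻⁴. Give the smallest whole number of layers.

OLR = S(1−α)/4 = 0.6041 W m⁻²; the top layer radiates at T_e = 57.13 K.
Since T_s⁴ = (N+1)T_e⁴, we need N ≥ (T_s/T_e)⁴ − 1 = 2.421.
The minimum whole number is N = 3.

3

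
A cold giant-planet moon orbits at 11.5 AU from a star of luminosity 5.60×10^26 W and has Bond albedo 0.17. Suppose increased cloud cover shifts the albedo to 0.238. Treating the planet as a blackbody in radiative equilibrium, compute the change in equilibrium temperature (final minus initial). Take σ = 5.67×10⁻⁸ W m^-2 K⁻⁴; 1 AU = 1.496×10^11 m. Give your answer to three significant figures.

d = 11.5 × 1.496×10^11 m = 1.720×10^12 m.
S = L/(4πd²) = 15.06 W m^-2.
Initial: T₁ = [S(1−0.17)/(4σ)]^(1/4) = 86.16 K.
With α = 0.238, T₂ = 84.33 K.
ΔT = T₂ − T₁ = -1.822 K.

-1.82 K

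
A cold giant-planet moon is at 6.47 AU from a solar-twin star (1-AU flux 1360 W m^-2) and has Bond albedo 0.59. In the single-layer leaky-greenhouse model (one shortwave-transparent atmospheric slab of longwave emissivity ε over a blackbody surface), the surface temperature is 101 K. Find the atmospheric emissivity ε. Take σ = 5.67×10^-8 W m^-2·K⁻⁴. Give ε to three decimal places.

Flux at the orbit: S = 1360/(6.47)² = 32.49 W m^-2.
Effective temperature: T_e = [S(1−α)/(4σ)]^(1/4) = 87.54 K.
Inverting T_s⁴ = 2T_e⁴/(2−ε): (T_e/T_s)⁴ = 0.5644, so ε = 2(1 − 0.5644) = 0.8712.

0.871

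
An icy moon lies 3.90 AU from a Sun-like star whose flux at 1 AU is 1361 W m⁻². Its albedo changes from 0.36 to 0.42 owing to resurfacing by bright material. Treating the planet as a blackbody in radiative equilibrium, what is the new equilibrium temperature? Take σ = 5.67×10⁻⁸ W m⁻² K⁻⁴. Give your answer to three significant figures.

123 K

By the inverse-square law, S = 1361/3.90² = 89.48 W m⁻².
T₂ = [S(1−α₂)/(4σ)]^(1/4) = [89.48·0.58/(4σ)]^(1/4) = 123.0 K.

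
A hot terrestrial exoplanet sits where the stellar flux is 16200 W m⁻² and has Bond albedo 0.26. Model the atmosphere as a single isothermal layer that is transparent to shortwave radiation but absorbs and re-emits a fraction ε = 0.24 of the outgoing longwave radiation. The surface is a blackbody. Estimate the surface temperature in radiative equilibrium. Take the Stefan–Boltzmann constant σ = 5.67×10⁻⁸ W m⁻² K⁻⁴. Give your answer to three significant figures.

The planet radiates to space at T_e = [S(1−α)/(4σ)]^(1/4) = 479.5 K.
For a single slab of emissivity ε, T_s⁴ = 2T_e⁴/(2−ε); thus T_s = 479.5·(1.136)^(1/4) = 495.1 K.

495 K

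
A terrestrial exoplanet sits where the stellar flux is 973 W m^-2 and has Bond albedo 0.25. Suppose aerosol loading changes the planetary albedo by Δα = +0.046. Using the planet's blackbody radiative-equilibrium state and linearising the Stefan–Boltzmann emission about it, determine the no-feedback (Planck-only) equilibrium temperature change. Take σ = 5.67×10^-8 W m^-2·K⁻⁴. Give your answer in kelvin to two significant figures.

Reference equilibrium: T_e = [S(1−α)/(4σ)]^(1/4) = 238.2 K.
ΔF = −(S/4)Δα = −(973.0/4)×(+0.046) = -11.19 W m^-2.
Linearising σT⁴ gives d(σT⁴)/dT = 4σT_e³ = 3.064 W m^-2 per K.
So ΔT₀ = -11.19/3.064 = -3.65 K.

-3.7 kelvin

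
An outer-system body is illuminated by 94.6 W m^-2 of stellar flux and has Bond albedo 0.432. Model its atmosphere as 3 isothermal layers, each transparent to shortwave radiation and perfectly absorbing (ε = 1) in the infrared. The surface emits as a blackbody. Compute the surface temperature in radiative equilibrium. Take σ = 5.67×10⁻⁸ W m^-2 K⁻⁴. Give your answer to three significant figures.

175 kelvin

OLR = S(1−α)/4 = 13.43 W m^-2; the top layer radiates at T_e = 124.1 K.
Layer-by-layer balance gives σT_s⁴ = (N+1)σT_e⁴, so T_s = 4^¼·124.1 = 175.5 K.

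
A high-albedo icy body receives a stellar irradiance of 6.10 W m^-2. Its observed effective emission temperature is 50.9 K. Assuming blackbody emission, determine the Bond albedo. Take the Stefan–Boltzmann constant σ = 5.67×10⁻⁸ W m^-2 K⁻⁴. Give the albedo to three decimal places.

From σT⁴ = S(1−α)/4 we invert for α: 1−α = 4σT⁴/S.
4σT⁴ = 4·5.67×10⁻⁸·(50.9)⁴ = 1.522 W m^-2.
1−α = 1.522/6.100 = 0.2496, so α = 0.7504.

0.750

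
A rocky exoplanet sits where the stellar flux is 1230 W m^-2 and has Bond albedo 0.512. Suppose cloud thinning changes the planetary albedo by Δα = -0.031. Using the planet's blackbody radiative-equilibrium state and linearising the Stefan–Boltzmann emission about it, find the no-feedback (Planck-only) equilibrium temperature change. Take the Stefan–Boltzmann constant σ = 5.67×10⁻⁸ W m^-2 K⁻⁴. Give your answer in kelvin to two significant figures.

3.6 K

The baseline emission temperature is T_e = 226.8 K.
The change in absorbed flux is Δ[S(1−α)/4] = −SΔα/4 = 9.533 W m^-2.
Linearising σT⁴ gives d(σT⁴)/dT = 4σT_e³ = 2.646 W m^-2 per K.
ΔT₀ = ΔF/λ_P = 9.533/2.646 = 3.60 K.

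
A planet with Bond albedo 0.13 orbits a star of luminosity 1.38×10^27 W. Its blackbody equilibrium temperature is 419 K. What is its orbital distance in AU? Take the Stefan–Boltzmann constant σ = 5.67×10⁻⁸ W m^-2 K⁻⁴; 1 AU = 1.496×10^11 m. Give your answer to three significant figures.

0.781 AU

Required flux: S = 4σT⁴/(1−α) = 8035 W m^-2.
Then d = [L/(4πS)]^(1/2) = 1.169×10^11 m, i.e. 0.7815 AU.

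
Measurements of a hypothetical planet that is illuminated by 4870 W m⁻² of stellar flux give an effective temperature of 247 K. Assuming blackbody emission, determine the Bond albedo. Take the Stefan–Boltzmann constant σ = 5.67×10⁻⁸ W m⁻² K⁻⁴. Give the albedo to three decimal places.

0.827

Rearranging the radiative balance, α = 1 − 4σT⁴/S.
4σT⁴ = 4·5.67×10⁻⁸·(247)⁴ = 844.2 W m⁻².
Hence α = 1 − 844.2/4870 = 0.8267.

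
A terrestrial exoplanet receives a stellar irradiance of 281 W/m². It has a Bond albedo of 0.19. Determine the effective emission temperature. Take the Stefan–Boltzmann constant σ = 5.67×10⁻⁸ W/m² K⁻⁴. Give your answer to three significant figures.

178 kelvin

The planet absorbs (1−α)S over its disc πR² and re-emits over 4πR², so the mean absorbed flux is (1−0.19)·281.0/4 = 56.90 W/m².
Set σT⁴ = 56.90 → T = (56.90/σ)^(1/4) = 178.0 K.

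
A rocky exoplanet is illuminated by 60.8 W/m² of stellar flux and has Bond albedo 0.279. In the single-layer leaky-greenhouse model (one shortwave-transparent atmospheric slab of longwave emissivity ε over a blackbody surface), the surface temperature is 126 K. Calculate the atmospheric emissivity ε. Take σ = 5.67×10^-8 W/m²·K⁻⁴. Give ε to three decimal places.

TOA balance gives T_e = 117.9 K.
T_s⁴ = T_e⁴·2/(2−ε) → ε = 2 − 2(T_e/T_s)⁴ = 2 − 2·(117.9/126)⁴ = 0.4663.

0.466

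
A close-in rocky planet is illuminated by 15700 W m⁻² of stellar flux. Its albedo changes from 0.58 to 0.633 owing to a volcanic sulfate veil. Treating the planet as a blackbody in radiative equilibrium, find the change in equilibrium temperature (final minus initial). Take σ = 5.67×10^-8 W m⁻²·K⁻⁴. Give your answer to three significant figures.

Initial: T₁ = [S(1−0.58)/(4σ)]^(1/4) = 412.9 K.
After:  T₂ = [15700·0.367/(4σ)]^(1/4) = 399.2 K.
ΔT = T₂ − T₁ = -13.69 K.

-13.7 K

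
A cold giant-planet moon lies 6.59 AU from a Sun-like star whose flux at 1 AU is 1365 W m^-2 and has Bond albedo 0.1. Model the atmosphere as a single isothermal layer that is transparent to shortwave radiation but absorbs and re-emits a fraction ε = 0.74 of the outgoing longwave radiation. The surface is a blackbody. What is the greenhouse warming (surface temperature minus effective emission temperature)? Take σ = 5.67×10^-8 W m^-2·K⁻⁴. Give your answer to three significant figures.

12.9 K

By the inverse-square law, S = 1365/6.59² = 31.43 W m^-2.
The planet radiates to space at T_e = [S(1−α)/(4σ)]^(1/4) = 105.7 K.
The surface balance (absorbed SW + ε·downward IR = σT_s⁴) with T_a⁴ = T_s⁴/2 reduces to T_s = T_e·[2/(2−ε)]^¼ = 118.6 K.
Greenhouse warming: T_s − T_e = 12.94 K.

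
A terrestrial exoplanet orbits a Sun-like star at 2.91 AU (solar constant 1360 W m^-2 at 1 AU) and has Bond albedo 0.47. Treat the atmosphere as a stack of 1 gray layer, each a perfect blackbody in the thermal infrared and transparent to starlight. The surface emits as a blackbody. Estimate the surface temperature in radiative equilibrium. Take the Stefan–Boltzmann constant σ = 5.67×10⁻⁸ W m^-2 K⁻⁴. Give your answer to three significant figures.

166 kelvin

Flux at the orbit: S = 1360/(2.91)² = 160.6 W m^-2.
Top-of-atmosphere balance: σT_e⁴ = S(1−α)/4 = 21.28 W m^-2 → T_e = 139.2 K.
With N = 1 opaque layers, T_s = (N+1)^(1/4)·T_e = 2^(1/4)·139.2 = 165.5 K.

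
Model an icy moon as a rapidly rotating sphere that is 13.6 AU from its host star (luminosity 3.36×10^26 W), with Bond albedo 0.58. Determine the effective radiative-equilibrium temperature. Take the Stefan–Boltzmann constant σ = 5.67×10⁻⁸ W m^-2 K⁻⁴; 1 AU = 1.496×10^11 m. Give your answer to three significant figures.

d = 13.6 × 1.496×10^11 m = 2.035×10^12 m.
Flux at the orbit: S = L/(4πd²) = 3.36×10^26/(4π·(2.03×10^12)²) = 6.459 W m^-2.
The planet absorbs (1−α)S over its disc πR² and re-emits over 4πR², so the mean absorbed flux is (1−0.58)·6.459/4 = 0.6782 W m^-2.
Balancing against σT⁴: T = (0.6782/5.67×10⁻⁸)^(1/4) = 58.81 K.

58.8 K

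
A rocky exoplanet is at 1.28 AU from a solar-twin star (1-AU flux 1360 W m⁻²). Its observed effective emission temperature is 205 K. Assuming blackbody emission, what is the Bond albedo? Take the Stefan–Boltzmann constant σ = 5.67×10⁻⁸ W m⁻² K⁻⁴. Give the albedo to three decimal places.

0.517

Flux at the orbit: S = 1360/(1.28)² = 830.1 W m⁻².
Energy balance: S(1−α)/4 = σT⁴, so 1−α = 4σT⁴/S.
4σT⁴ = 4·5.67×10⁻⁸·(205)⁴ = 400.6 W m⁻².
1−α = 400.6/830.1 = 0.4825, so α = 0.5175.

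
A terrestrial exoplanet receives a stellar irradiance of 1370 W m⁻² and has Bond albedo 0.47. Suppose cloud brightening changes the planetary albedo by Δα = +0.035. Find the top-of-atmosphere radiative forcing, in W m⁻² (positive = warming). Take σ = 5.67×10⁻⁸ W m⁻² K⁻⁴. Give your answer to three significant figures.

-12.0 W m⁻²

TOA radiative forcing: ΔF = −S·Δα/4 = −1370·(+0.035)/4 = -11.99 W m⁻².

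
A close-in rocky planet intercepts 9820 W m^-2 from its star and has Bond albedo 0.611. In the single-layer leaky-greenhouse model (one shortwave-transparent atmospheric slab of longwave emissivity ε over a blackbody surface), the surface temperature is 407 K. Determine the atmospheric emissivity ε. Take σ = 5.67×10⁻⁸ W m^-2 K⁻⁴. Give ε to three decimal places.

0.772

First, T_e = [9820·(1−0.611)/(4σ)]^(1/4) = 360.3 K.
Inverting T_s⁴ = 2T_e⁴/(2−ε): (T_e/T_s)⁴ = 0.6138, so ε = 2(1 − 0.6138) = 0.7724.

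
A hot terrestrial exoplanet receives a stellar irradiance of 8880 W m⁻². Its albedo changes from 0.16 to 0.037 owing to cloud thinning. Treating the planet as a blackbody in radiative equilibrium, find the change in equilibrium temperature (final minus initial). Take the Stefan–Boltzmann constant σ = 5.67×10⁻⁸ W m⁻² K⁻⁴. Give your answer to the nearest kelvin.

15 K

Initial: T₁ = [S(1−0.16)/(4σ)]^(1/4) = 425.9 K.
Final:   T₂ = [S(1−0.037)/(4σ)]^(1/4) = 440.7 K.
Change: 440.7 − 425.9 = 14.80 K.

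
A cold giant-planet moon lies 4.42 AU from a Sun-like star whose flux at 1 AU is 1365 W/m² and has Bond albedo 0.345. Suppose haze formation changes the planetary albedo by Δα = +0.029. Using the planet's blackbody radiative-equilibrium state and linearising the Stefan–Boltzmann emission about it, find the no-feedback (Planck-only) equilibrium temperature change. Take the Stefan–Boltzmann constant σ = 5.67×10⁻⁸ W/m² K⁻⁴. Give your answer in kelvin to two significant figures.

-1.3 K

By the inverse-square law, S = 1365/4.42² = 69.87 W/m².
Reference equilibrium: T_e = [S(1−α)/(4σ)]^(1/4) = 119.2 K.
ΔF = −(S/4)Δα = −(69.87/4)×(+0.029) = -0.5066 W/m².
The Planck feedback parameter is 4σT_e³ = 0.3840 W/m²/K.
ΔT₀ = ΔF/λ_P = -0.5066/0.3840 = -1.32 K.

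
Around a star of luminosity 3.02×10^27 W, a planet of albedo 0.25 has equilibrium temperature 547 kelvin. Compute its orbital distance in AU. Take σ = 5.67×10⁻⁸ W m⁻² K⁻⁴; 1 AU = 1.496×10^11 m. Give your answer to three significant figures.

The flux needed for this T is 4σT⁴/(1−0.25) = 27070 W m⁻².
S = L/(4πd²) → d = √(L/4πS) = √(3.02×10^27/(4π·27070)) = 9.422×10^10 m = 0.6298 AU.

0.630 AU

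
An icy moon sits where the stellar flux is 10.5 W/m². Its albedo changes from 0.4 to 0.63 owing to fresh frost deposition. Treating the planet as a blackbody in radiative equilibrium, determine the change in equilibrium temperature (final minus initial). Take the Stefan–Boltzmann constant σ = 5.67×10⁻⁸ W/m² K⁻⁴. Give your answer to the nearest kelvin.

-8 kelvin

With α = 0.4, T₁ = 72.60 K.
After:  T₂ = [10.50·0.37/(4σ)]^(1/4) = 64.33 K.
Change: 64.33 − 72.60 = -8.264 K.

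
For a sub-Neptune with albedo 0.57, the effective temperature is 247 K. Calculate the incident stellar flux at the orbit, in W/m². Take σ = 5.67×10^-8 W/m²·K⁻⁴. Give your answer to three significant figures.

From S(1−α)/4 = σT⁴: S = 4σT⁴/(1−α).
σT⁴ = 5.67×10⁻⁸·(247)⁴ = 211.0 W/m².
So S = 4×211.0/(1−0.57) = 1963 W/m².

1960 W/m²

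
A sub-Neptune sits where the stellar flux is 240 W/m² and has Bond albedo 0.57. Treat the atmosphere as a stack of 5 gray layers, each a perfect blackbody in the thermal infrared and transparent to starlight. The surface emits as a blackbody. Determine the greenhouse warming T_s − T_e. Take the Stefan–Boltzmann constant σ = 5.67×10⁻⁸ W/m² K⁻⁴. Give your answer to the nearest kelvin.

Top-of-atmosphere balance: σT_e⁴ = S(1−α)/4 = 25.80 W/m² → T_e = 146.1 K.
Surface: T_s = (6)^¼·T_e = 228.6 K.
So the greenhouse effect raises the surface by 228.6 − 146.1 = 82.53 K.

83 kelvin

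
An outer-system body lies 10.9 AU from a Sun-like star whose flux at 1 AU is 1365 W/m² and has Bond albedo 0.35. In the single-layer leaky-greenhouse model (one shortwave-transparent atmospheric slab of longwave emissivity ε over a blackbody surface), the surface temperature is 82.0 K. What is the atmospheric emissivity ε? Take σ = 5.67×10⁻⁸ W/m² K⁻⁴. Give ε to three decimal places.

0.543

By the inverse-square law, S = 1365/10.9² = 11.49 W/m².
Effective temperature: T_e = [S(1−α)/(4σ)]^(1/4) = 75.75 K.
Since (2−ε)/2 = (T_e/T_s)⁴ = 0.7283, ε = 0.5435.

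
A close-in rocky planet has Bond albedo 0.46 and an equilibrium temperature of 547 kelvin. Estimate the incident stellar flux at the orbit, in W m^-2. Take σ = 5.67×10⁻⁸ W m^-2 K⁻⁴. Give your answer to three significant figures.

37600 W m^-2

Invert the energy balance for S: S = 4σT⁴/(1−α).
The emitted flux is σT⁴ = 5076 W m^-2.
S = 4·5076/0.54 = 37600 W m^-2.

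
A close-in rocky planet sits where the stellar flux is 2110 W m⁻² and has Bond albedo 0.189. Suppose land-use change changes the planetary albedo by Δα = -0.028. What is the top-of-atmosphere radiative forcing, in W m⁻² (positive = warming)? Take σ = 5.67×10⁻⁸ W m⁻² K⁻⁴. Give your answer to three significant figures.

TOA radiative forcing: ΔF = −S·Δα/4 = −2110·(-0.028)/4 = 14.77 W m⁻².

14.8 W m⁻²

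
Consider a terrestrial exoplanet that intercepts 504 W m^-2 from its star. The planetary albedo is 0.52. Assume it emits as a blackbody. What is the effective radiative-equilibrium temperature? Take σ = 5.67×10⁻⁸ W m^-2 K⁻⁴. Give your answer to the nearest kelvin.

181 K

The planet absorbs (1−α)S over its disc πR² and re-emits over 4πR², so the mean absorbed flux is (1−0.52)·504.0/4 = 60.48 W m^-2.
Set σT⁴ = 60.48 → T = (60.48/σ)^(1/4) = 180.7 K.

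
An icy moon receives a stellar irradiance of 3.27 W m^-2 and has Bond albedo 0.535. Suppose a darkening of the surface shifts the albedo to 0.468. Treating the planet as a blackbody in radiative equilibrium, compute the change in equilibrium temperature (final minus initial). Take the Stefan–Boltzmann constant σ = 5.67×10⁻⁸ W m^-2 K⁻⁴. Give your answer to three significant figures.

With α = 0.535, T₁ = 50.88 K.
After:  T₂ = [3.270·0.532/(4σ)]^(1/4) = 52.63 K.
ΔT = T₂ − T₁ = 1.741 K.

1.74 kelvin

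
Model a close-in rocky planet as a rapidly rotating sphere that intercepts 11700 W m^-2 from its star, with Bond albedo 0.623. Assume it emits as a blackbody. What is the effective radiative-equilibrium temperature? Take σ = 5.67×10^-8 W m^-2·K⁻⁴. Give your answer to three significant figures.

The planet absorbs (1−α)S over its disc πR² and re-emits over 4πR², so the mean absorbed flux is (1−0.623)·11700/4 = 1103 W m^-2.
Set σT⁴ = 1103 → T = (1103/σ)^(1/4) = 373.4 K.

373 K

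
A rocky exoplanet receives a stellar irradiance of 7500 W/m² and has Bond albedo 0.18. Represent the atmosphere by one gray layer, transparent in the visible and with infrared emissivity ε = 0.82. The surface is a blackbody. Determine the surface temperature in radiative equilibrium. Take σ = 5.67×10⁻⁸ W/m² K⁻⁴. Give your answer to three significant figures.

The planet radiates to space at T_e = [S(1−α)/(4σ)]^(1/4) = 405.8 K.
Surface balance with a leaky layer gives σT_s⁴ = σT_e⁴·2/(2−ε), so T_s = T_e·[2/(2−0.82)]^(1/4) = 463.0 K.

463 K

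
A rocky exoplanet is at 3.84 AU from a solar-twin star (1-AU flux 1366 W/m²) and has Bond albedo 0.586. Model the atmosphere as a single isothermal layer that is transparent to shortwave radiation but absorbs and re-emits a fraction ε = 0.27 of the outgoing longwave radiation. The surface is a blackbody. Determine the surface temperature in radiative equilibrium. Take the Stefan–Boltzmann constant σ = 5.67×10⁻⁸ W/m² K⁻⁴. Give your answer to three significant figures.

Flux at the orbit: S = 1366/(3.84)² = 92.64 W/m².
Effective emission temperature (TOA balance): σT_e⁴ = S(1−α)/4 = 9.588 W/m² → T_e = 114.0 K.
Surface balance with a leaky layer gives σT_s⁴ = σT_e⁴·2/(2−ε), so T_s = T_e·[2/(2−0.27)]^(1/4) = 118.2 K.

118 K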